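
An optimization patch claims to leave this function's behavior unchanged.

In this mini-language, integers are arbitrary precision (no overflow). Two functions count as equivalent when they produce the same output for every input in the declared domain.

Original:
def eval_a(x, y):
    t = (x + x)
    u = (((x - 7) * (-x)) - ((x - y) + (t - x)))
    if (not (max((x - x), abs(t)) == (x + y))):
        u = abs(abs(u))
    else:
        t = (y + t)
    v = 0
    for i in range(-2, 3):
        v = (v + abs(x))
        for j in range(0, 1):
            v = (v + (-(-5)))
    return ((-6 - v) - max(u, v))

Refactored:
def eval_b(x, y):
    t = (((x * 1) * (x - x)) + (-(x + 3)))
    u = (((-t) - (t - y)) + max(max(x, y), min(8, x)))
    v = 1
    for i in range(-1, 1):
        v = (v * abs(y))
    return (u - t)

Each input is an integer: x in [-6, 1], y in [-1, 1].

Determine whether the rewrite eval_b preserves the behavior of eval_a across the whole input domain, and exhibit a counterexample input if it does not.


Run the pair on x=-6, y=-1.
eval_a: t = -12; u = -67; (not (max((x - x), abs(t)) == (x + y))) -> true; u = 67; v = 0; [i=-2]; v = 6; [j=0]; v = 11; [i=-1]; v = 17; [j=0]; v = 22; [i=0]; v = 28; [j=0]; v = 33; [i=1]; v = 39; [j=0]; v = 44; [i=2]; v = 50; [j=0]; v = 55; return -128
eval_b: t = 3; u = -8; v = 1; [i=-1]; v = 1; [i=0]; v = 1; return -11
-128 vs -11 — the two versions disagree here.
verdict: not equivalent; witness: x=-6, y=-1


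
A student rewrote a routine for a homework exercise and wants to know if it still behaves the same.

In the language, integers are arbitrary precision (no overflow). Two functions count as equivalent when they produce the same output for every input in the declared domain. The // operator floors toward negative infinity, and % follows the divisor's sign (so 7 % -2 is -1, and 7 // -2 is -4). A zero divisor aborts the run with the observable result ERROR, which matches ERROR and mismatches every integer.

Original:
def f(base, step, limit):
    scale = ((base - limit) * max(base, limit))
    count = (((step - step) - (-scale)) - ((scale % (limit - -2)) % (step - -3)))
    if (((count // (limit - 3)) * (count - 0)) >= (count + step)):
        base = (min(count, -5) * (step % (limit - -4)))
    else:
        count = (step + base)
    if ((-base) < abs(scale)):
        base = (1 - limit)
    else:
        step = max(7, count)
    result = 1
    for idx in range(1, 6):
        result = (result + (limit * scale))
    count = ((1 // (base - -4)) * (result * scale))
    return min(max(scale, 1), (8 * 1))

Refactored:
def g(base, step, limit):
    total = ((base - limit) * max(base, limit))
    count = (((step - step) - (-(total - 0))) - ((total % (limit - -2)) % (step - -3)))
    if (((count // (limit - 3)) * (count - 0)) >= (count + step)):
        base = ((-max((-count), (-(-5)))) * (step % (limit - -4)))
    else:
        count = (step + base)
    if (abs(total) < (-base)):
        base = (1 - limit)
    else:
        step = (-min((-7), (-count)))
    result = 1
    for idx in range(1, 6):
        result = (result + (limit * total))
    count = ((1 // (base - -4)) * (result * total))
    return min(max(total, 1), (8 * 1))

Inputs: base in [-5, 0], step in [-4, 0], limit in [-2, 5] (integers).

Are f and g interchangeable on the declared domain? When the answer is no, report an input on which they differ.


The rewrite breaks on base=-5, step=-4, limit=5, where the results are 1 and ERROR.
f: scale becomes -50; next count becomes -50; next (((count // (limit - 3)) * (count - 0)) >= (count + step)) evaluates to true; next base becomes -250; next ((-base) < abs(scale)) evaluates to false; next step becomes 7; next result becomes 1; next at idx=1:; next result becomes -249; next at idx=2:; next result becomes -499; next at idx=3:; next result becomes -749; next at idx=4:; next result becomes -999; next at idx=5:; next result becomes -1249; next count becomes -62450; next final value 1
g: total becomes -50; next count becomes -50; next (((count // (limit - 3)) * (count - 0)) >= (count + step)) evaluates to true; next base becomes -250; next (abs(total) < (-base)) evaluates to true; next base becomes -4; next result becomes 1; next at idx=1:; next result becomes -249; next at idx=2:; next result becomes -499; next at idx=3:; next result becomes -749; next at idx=4:; next result becomes -999; next at idx=5:; next result becomes -1249; next hits division by zero so the output is ERROR
verdict: not equivalent; witness: base=-5, step=-4, limit=5


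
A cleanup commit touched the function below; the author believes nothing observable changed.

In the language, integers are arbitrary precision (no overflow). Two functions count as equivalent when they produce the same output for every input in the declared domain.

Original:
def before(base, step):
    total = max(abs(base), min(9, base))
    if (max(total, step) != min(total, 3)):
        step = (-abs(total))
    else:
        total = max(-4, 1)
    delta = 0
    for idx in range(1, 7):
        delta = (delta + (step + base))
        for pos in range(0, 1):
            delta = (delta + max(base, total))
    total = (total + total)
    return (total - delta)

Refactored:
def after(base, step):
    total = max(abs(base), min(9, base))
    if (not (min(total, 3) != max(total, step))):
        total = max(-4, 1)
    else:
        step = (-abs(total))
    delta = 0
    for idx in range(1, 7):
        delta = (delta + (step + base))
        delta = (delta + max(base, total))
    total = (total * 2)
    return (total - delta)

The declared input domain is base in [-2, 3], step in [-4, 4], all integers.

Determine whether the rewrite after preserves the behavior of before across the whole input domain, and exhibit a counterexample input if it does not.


Behavior is preserved: although local variable names differ; and loop structure differs; and arithmetic usage differs; and statement counts differ; and boolean connective usage differs; and constant usage differs, the outputs never diverge.
Spot check at base=-1, step=-2 — before: total := 1 | (max(total, step) != min(total, 3)): false | total := 1 | delta := 0 | iter idx=1: | delta := -3 | iter pos=0: | delta := -2 | iter idx=2: | delta := -5 | iter pos=0: | delta := -4 | iter idx=3: | delta := -7 | iter pos=0: | delta := -6 | iter idx=4: | delta := -9 | iter pos=0: | delta := -8 | iter idx=5: | delta := -11 | iter pos=0: | delta := -10 | iter idx=6: | delta := -13 | iter pos=0: | delta := -12 | total := 2 | result 14. after: total := 1 | (not (min(total, 3) != max(total, step))): true | total := 1 | delta := 0 | iter idx=1: | delta := -3 | delta := -2 | iter idx=2: | delta := -5 | delta := -4 | iter idx=3: | delta := -7 | delta := -6 | iter idx=4: | delta := -9 | delta := -8 | iter idx=5: | delta := -11 | delta := -10 | iter idx=6: | delta := -13 | delta := -12 | total := 2 | result 14. Both give 14.
Every one of the 54 inputs gives matching results.
verdict: equivalent


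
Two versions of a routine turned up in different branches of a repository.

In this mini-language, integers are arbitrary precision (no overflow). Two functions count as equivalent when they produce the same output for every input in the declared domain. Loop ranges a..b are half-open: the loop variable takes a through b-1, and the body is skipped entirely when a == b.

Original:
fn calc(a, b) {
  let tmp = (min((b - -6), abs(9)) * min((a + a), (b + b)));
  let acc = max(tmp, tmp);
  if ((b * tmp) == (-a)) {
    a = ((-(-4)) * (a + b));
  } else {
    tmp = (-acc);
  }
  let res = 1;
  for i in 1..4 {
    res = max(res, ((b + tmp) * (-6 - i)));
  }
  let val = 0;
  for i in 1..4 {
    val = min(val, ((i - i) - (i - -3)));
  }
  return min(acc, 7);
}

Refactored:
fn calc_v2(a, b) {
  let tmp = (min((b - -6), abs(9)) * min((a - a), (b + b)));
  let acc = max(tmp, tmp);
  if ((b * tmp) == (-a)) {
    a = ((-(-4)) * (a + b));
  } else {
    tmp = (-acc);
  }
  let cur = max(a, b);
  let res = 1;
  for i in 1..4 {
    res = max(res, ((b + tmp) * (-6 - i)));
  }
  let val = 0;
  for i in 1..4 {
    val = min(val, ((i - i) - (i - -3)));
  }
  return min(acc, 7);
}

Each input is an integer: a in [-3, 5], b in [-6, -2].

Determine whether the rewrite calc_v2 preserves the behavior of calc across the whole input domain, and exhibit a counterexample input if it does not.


Evaluate both at a=-3, b=-2.
calc: tmp becomes -24; next acc becomes -24; next ((b * tmp) == (-a)) evaluates to false; next tmp becomes 24; next res becomes 1; next at i=1:; next res becomes 1; next at i=2:; next res becomes 1; next at i=3:; next res becomes 1; next val becomes 0; next at i=1:; next val becomes -4; next at i=2:; next val becomes -5; next at i=3:; next val becomes -6; next final value -24
calc_v2: tmp becomes -16; next acc becomes -16; next ((b * tmp) == (-a)) evaluates to false; next tmp becomes 16; next cur becomes -2; next res becomes 1; next at i=1:; next res becomes 1; next at i=2:; next res becomes 1; next at i=3:; next res becomes 1; next val becomes 0; next at i=1:; next val becomes -4; next at i=2:; next val becomes -5; next at i=3:; next val becomes -6; next final value -16
-24 vs -16 — the two versions disagree here.
verdict: not equivalent; witness: a=-3, b=-2


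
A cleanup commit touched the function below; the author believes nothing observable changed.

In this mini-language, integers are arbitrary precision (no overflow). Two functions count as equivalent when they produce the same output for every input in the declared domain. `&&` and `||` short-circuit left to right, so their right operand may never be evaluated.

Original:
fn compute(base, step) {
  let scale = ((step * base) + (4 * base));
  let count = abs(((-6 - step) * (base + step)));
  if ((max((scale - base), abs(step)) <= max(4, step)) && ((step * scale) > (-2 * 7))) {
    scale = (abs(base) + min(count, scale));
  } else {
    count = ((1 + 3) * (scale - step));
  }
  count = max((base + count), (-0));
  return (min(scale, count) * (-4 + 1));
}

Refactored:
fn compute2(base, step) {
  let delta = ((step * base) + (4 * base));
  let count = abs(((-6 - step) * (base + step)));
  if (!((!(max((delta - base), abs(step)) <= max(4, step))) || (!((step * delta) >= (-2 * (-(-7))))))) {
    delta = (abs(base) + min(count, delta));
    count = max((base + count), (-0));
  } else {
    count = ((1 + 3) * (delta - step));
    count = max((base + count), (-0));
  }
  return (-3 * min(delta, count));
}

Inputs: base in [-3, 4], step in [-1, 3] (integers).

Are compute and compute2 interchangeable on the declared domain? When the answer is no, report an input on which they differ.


Equivalent. Whatever the rewrite altered, no input in the stated domain can expose a difference.
Every one of the 40 inputs gives matching results.
Spot check at base=4, step=0 — compute: scale = 16; count = 24; ((max((scale - base), abs(step)) <= max(4, step)) && ((step * scale) > (-2 * 7))) -> false; count = 64; count = 68; return -48. compute2: delta = 16; count = 24; (!((!(max((delta - base), abs(step)) <= max(4, step))) || (!((step * delta) >= (-2 * (-(-7))))))) -> false; count = 64; count = 68; return -48. Both give -48.
verdict: equivalent


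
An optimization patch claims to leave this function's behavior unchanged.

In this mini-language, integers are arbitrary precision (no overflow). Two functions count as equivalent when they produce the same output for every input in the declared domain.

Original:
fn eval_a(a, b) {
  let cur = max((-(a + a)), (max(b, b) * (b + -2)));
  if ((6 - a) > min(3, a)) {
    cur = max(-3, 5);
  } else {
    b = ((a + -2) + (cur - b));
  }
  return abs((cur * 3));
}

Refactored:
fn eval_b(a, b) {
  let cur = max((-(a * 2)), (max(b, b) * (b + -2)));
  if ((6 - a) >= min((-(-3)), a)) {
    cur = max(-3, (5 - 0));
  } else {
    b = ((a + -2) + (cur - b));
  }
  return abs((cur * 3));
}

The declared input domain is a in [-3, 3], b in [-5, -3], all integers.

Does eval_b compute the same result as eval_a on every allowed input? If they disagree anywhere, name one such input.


There is a counterexample at a=3, b=-5: 105 on one side, 15 on the other.
eval_a: cur=35, then ((6 - a) > min(3, a)) is false, then b=41, then returns 105
eval_b: cur=35, then ((6 - a) >= min((-(-3)), a)) is true, then cur=5, then returns 15
verdict: not equivalent; witness: a=3, b=-5


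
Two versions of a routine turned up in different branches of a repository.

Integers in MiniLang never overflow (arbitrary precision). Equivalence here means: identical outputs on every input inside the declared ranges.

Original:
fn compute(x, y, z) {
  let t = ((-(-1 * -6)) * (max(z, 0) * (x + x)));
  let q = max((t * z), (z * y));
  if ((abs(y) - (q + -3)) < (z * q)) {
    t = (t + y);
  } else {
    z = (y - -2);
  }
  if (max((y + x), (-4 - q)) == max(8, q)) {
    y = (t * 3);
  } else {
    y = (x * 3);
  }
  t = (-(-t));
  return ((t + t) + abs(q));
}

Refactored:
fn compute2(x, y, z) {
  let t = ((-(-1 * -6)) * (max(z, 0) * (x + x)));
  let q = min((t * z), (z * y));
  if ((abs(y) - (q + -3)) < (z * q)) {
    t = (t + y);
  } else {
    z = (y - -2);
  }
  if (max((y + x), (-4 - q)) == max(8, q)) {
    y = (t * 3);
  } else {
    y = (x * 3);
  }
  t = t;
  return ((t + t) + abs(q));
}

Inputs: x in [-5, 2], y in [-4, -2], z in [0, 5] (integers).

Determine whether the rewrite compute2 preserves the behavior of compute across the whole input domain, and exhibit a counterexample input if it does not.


Run the pair on x=-5, y=-4, z=1.
compute: t becomes 60; next q becomes 60; next ((abs(y) - (q + -3)) < (z * q)) evaluates to true; next t becomes 56; next (max((y + x), (-4 - q)) == max(8, q)) evaluates to false; next y becomes -15; next t becomes 56; next final value 172
compute2: t becomes 60; next q becomes -4; next ((abs(y) - (q + -3)) < (z * q)) evaluates to false; next z becomes -2; next (max((y + x), (-4 - q)) == max(8, q)) evaluates to false; next y becomes -15; next t becomes 60; next final value 124
172 and 124 differ, so these are not the same function on this domain.
verdict: not equivalent; witness: x=-5, y=-4, z=1


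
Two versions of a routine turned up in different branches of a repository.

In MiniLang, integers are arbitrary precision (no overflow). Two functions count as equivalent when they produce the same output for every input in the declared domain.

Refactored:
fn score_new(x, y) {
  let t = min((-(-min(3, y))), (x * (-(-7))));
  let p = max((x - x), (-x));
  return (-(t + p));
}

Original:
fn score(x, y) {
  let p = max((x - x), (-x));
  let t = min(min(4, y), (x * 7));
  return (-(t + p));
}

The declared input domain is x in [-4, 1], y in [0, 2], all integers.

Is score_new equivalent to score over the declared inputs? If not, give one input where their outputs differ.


Although `4` became `3`, no input in the stated domain can expose it.
One worked example (x=1, y=1) — score: p becomes 0; next t becomes 1; next final value -1; score_new: t becomes 1; next p becomes 0; next final value -1; agreement on -1.
Across all 18 domain points the two functions coincide.
verdict: equivalent


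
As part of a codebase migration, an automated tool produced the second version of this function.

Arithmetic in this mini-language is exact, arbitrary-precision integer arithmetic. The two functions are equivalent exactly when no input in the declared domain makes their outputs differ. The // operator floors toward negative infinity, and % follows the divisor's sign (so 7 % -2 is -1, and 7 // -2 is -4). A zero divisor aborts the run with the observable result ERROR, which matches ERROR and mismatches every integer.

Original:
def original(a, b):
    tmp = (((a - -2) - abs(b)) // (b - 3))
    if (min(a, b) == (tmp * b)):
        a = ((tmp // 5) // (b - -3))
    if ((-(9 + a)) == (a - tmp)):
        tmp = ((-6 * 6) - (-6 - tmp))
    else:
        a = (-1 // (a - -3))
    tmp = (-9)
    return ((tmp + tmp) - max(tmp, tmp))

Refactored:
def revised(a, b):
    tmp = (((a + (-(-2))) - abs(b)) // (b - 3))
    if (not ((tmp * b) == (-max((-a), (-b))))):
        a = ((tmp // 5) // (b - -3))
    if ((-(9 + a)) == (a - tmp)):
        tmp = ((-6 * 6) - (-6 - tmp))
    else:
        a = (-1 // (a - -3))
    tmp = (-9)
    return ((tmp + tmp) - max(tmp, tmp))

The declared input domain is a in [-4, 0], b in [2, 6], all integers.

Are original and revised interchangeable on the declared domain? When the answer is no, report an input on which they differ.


Evaluate both at a=-3, b=4.
original: tmp=-5, then (min(a, b) == (tmp * b)) is false, then ((-(9 + a)) == (a - tmp)) is false, then a zero divisor aborts: ERROR
revised: tmp=-5, then (not ((tmp * b) == (-max((-a), (-b))))) is true, then a=-1, then ((-(9 + a)) == (a - tmp)) is false, then a=-1, then tmp=-9, then returns -9
ERROR vs -9 — the two versions disagree here.
verdict: not equivalent; witness: a=-3, b=4


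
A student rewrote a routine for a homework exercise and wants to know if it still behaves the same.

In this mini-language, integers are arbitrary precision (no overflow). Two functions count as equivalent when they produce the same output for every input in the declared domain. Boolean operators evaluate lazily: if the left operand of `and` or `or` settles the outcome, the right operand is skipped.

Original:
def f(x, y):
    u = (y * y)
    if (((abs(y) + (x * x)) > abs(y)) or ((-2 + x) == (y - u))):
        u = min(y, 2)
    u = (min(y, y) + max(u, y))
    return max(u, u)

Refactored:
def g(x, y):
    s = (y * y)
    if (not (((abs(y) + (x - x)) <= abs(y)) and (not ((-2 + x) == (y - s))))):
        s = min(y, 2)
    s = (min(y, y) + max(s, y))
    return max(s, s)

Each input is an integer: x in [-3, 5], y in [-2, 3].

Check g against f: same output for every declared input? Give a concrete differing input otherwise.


These are not equivalent — on x=-3, y=-2 the outputs split (-4 vs 2).
f: u becomes 4; next (((abs(y) + (x * x)) > abs(y)) or ((-2 + x) == (y - u))) evaluates to true; next u becomes -2; next u becomes -4; next final value -4
g: s becomes 4; next (not (((abs(y) + (x - x)) <= abs(y)) and (not ((-2 + x) == (y - s))))) evaluates to false; next s becomes 2; next final value 2
verdict: not equivalent; witness: x=-3, y=-2


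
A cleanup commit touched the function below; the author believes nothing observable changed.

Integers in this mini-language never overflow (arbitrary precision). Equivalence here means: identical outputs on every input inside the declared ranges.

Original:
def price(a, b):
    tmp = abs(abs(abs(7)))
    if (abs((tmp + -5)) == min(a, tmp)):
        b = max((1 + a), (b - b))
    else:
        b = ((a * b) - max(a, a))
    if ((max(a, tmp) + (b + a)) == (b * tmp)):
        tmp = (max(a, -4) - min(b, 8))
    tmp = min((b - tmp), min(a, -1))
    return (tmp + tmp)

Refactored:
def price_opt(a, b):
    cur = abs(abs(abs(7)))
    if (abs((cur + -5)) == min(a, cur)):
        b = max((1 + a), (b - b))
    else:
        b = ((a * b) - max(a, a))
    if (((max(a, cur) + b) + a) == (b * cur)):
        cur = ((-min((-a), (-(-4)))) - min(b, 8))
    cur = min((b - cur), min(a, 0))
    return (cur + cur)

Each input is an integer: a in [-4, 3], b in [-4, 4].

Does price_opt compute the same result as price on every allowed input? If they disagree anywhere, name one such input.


Not equivalent: a=3, b=4 separates them (-2 vs 0).
price: tmp becomes 7; next (abs((tmp + -5)) == min(a, tmp)) evaluates to false; next b becomes 9; next ((max(a, tmp) + (b + a)) == (b * tmp)) evaluates to false; next tmp becomes -1; next final value -2
price_opt: cur becomes 7; next (abs((cur + -5)) == min(a, cur)) evaluates to false; next b becomes 9; next (((max(a, cur) + b) + a) == (b * cur)) evaluates to false; next cur becomes 0; next final value 0
verdict: not equivalent; witness: a=3, b=4


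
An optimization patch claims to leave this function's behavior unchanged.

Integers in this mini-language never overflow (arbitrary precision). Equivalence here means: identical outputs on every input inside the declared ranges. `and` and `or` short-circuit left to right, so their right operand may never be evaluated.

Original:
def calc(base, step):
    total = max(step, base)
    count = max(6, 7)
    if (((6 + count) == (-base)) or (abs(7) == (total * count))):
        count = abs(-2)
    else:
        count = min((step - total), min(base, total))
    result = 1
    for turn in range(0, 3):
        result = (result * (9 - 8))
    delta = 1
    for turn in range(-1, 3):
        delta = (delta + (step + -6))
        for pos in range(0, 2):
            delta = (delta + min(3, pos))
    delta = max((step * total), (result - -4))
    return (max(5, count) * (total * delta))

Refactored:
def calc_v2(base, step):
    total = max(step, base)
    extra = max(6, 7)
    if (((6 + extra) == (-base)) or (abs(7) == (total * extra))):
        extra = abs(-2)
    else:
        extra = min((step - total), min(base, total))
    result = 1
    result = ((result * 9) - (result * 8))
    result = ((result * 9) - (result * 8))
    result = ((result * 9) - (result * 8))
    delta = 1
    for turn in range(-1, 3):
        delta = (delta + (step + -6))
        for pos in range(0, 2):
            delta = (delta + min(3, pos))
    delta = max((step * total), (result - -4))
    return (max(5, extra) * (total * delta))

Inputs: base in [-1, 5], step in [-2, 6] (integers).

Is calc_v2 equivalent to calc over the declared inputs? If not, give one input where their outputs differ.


This is a faithful refactor — arithmetic usage differs; and local variable names differ; and statement counts differ; and loop structure differs; and constant usage differs, but the computed results match everywhere.
Tracing base=4, step=5: calc: total := 5 | count := 7 | (((6 + count) == (-base)) or (abs(7) == (total * count))): false | count := 0 | result := 1 | iter turn=0: | result := 1 | iter turn=1: | result := 1 | iter turn=2: | result := 1 | delta := 1 | iter turn=-1: | delta := 0 | iter pos=0: | delta := 0 | iter pos=1: | delta := 1 | iter turn=0: | delta := 0 | iter pos=0: | delta := 0 | iter pos=1: | delta := 1 | iter turn=1: | delta := 0 | iter pos=0: | delta := 0 | iter pos=1: | delta := 1 | iter turn=2: | delta := 0 | iter pos=0: | delta := 0 | iter pos=1: | delta := 1 | delta := 25 | result 625 | calc_v2: total := 5 | extra := 7 | (((6 + extra) == (-base)) or (abs(7) == (total * extra))): false | extra := 0 | result := 1 | result := 1 | result := 1 | result := 1 | delta := 1 | iter turn=-1: | delta := 0 | iter pos=0: | delta := 0 | iter pos=1: | delta := 1 | iter turn=0: | delta := 0 | iter pos=0: | delta := 0 | iter pos=1: | delta := 1 | iter turn=1: | delta := 0 | iter pos=0: | delta := 0 | iter pos=1: | delta := 1 | iter turn=2: | delta := 0 | iter pos=0: | delta := 0 | iter pos=1: | delta := 1 | delta := 25 | result 625 — matching result 625.
Checked all 63 inputs in the declared domain: the outputs agree on every one.
verdict: equivalent


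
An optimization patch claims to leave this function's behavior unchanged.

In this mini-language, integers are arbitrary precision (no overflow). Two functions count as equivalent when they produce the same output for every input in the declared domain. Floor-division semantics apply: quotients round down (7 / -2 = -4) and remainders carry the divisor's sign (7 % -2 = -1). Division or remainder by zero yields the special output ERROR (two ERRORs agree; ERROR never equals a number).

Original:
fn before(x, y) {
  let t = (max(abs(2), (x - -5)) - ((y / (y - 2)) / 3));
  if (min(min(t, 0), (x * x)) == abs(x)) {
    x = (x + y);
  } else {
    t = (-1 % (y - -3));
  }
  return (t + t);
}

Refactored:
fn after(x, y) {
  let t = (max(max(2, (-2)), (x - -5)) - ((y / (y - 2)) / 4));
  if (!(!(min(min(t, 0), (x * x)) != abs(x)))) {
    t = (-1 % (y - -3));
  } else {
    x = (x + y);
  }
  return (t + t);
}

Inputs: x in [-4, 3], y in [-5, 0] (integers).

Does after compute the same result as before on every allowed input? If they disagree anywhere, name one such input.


Equivalent. Although `3` became `4`, no input in the stated domain can expose it.
Checked all 48 inputs in the declared domain: the outputs agree on every one.
One worked example (x=2, y=-3) — before: t := 7 | (min(min(t, 0), (x * x)) == abs(x)): false | divide-by-zero, output ERROR; after: t := 7 | (!(!(min(min(t, 0), (x * x)) != abs(x)))): true | divide-by-zero, output ERROR; agreement on ERROR.
verdict: equivalent


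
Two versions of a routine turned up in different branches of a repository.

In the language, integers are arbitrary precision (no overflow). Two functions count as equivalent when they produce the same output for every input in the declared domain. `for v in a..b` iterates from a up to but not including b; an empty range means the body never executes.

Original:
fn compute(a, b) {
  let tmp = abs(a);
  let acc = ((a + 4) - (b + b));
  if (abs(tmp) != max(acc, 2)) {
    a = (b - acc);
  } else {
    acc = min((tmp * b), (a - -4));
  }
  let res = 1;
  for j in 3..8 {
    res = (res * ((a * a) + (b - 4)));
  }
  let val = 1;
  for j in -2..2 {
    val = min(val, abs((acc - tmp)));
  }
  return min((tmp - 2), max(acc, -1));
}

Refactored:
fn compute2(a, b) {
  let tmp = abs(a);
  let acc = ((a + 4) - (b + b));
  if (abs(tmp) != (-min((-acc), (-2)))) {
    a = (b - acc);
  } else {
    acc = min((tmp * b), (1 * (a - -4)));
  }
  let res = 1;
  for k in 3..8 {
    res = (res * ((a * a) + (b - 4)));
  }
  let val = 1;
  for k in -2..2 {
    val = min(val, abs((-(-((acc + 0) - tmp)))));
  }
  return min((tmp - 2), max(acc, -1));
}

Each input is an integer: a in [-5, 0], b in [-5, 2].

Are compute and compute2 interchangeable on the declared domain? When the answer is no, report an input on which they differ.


This is a faithful refactor — constant usage differs; also arithmetic usage differs; also local variable names differ; also min/max/abs usage differs, but the computed results match everywhere.
One worked example (a=-1, b=-5) — compute: tmp := 1 | acc := 13 | (abs(tmp) != max(acc, 2)): true | a := -18 | res := 1 | iter j=3: | res := 315 | iter j=4: | res := 99225 | iter j=5: | res := 31255875 | iter j=6: | res := 9845600625 | iter j=7: | res := 3101364196875 | val := 1 | iter j=-2: | val := 1 | iter j=-1: | val := 1 | iter j=0: | val := 1 | iter j=1: | val := 1 | result -1; compute2: tmp := 1 | acc := 13 | (abs(tmp) != (-min((-acc), (-2)))): true | a := -18 | res := 1 | iter k=3: | res := 315 | iter k=4: | res := 99225 | iter k=5: | res := 31255875 | iter k=6: | res := 9845600625 | iter k=7: | res := 3101364196875 | val := 1 | iter k=-2: | val := 1 | iter k=-1: | val := 1 | iter k=0: | val := 1 | iter k=1: | val := 1 | result -1; agreement on -1.
Checked all 48 inputs in the declared domain: the outputs agree on every one.
verdict: equivalent


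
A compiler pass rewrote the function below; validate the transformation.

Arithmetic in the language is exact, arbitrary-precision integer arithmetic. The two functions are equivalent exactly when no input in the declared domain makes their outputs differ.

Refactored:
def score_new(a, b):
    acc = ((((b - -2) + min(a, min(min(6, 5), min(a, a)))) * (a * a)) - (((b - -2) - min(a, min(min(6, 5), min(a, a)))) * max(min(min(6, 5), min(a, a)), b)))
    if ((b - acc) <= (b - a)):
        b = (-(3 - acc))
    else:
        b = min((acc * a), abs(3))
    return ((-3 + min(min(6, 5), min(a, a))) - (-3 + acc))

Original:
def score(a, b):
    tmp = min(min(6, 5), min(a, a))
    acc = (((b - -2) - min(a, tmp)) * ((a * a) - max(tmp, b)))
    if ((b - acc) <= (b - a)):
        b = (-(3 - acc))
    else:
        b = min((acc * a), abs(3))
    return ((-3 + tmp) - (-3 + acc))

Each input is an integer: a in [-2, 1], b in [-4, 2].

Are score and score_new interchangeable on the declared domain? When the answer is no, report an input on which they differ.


There is a counterexample at a=-2, b=-4: -2 on one side, 14 on the other.
score: tmp=-2, then acc=0, then ((b - acc) <= (b - a)) is true, then b=-3, then returns -2
score_new: acc=-16, then ((b - acc) <= (b - a)) is false, then b=3, then returns 14
verdict: not equivalent; witness: a=-2, b=-4


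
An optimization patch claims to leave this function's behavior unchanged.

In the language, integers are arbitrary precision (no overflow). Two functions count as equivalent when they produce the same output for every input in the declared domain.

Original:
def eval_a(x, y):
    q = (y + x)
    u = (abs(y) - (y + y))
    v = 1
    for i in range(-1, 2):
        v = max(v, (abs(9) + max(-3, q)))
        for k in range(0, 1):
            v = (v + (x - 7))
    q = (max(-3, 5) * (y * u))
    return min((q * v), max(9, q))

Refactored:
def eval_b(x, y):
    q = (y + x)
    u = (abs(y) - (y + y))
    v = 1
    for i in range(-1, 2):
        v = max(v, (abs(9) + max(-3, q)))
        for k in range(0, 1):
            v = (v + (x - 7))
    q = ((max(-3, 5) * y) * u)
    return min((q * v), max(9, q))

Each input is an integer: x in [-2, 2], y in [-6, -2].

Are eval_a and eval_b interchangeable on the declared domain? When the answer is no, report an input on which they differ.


Although same computation, different form, 25/25 inputs agree.
verdict: equivalent


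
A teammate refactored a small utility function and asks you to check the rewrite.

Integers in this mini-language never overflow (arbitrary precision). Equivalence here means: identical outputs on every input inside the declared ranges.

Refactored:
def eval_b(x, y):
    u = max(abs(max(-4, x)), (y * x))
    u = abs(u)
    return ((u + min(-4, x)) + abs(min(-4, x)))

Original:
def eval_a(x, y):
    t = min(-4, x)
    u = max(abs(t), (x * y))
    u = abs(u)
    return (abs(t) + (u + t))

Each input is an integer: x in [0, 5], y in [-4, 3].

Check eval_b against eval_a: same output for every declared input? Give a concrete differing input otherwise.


At x=0, y=-4: eval_a gives 4, eval_b gives 0.
verdict: not equivalent; witness: x=0, y=-4


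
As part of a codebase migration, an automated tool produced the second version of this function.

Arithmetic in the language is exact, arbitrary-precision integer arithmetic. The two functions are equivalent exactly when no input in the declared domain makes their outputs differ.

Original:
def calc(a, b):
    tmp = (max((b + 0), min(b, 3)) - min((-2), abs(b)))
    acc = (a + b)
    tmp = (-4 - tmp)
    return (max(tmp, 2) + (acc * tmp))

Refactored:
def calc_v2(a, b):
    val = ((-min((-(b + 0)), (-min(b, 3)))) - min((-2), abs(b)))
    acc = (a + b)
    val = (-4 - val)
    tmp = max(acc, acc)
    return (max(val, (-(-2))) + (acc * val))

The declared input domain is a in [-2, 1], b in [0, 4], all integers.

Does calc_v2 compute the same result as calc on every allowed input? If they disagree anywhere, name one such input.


Reading the diff, among the changes: statement counts differ; min/max/abs usage differs; local variable names differ.
One worked example (a=1, b=3) — calc: tmp becomes 5; next acc becomes 4; next tmp becomes -9; next final value -34; calc_v2: val becomes 5; next acc becomes 4; next val becomes -9; next tmp becomes 4; next final value -34; agreement on -34.
Sweeping the whole domain (20 inputs) finds no disagreement.
verdict: equivalent


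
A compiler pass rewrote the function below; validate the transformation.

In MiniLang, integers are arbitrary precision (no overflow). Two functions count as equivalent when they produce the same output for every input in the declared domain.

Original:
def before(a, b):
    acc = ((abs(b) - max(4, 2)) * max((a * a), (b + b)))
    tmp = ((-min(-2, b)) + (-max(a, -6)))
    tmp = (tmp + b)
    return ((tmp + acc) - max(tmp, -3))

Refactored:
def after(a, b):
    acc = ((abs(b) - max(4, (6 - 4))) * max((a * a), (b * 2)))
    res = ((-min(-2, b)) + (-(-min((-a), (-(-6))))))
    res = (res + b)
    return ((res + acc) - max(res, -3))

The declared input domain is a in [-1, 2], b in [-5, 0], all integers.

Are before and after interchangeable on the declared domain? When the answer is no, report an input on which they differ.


The two are interchangeable: arithmetic usage differs; and constant usage differs; and min/max/abs usage differs; and local variable names differ, and every declared input agrees.
Spot check at a=0, b=-3 — before: acc becomes 0; next tmp becomes 3; next tmp becomes 0; next final value 0. after: acc becomes 0; next res becomes 3; next res becomes 0; next final value 0. Both give 0.
Checked all 24 inputs in the declared domain: the outputs agree on every one.
verdict: equivalent


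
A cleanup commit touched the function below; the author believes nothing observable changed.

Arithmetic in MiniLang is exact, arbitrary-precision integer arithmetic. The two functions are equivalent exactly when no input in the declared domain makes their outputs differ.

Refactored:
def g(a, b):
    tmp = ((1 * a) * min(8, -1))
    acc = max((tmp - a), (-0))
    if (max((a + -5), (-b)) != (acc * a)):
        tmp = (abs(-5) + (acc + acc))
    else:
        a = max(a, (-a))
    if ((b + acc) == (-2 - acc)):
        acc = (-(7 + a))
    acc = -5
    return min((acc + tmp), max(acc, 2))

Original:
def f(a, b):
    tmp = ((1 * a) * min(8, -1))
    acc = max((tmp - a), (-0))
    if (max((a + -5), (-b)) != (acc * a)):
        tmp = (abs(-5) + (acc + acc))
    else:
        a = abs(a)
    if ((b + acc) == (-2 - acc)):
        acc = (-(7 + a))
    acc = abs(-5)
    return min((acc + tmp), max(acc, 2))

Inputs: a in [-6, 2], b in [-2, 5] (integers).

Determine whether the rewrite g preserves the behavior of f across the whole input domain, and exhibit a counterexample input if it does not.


These are not equivalent — on a=-6, b=-2 the outputs split (5 vs 2).
f: tmp=6, then acc=12, then (max((a + -5), (-b)) != (acc * a)) is true, then tmp=29, then ((b + acc) == (-2 - acc)) is false, then acc=5, then returns 5
g: tmp=6, then acc=12, then (max((a + -5), (-b)) != (acc * a)) is true, then tmp=29, then ((b + acc) == (-2 - acc)) is false, then acc=-5, then returns 2
verdict: not equivalent; witness: a=-6, b=-2


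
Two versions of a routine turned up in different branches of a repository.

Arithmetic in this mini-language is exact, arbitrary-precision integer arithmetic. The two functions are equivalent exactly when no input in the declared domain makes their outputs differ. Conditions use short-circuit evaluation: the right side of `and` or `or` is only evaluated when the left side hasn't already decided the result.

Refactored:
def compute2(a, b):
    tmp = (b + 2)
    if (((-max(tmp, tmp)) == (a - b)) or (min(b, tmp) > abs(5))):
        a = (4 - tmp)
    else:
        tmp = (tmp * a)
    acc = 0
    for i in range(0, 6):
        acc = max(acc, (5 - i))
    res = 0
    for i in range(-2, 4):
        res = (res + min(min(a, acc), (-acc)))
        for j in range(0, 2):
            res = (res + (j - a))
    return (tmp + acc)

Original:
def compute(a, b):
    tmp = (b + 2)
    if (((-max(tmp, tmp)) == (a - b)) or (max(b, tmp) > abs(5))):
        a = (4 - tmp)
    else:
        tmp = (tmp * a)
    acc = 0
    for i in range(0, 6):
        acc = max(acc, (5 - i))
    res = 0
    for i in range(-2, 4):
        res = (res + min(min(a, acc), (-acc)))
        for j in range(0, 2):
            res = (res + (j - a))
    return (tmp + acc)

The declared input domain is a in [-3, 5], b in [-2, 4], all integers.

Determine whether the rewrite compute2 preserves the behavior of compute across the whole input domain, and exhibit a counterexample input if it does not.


Take a=-3, b=4.
compute: tmp := 6 | (((-max(tmp, tmp)) == (a - b)) or (max(b, tmp) > abs(5))): true | a := -2 | acc := 0 | iter i=0: | acc := 5 | iter i=1: | acc := 5 | iter i=2: | acc := 5 | iter i=3: | acc := 5 | iter i=4: | acc := 5 | iter i=5: | acc := 5 | res := 0 | iter i=-2: | res := -5 | iter j=0: | res := -3 | iter j=1: | res := 0 | iter i=-1: | res := -5 | iter j=0: | res := -3 | iter j=1: | res := 0 | iter i=0: | res := -5 | iter j=0: | res := -3 | iter j=1: | res := 0 | iter i=1: | res := -5 | iter j=0: | res := -3 | iter j=1: | res := 0 | iter i=2: | res := -5 | iter j=0: | res := -3 | iter j=1: | res := 0 | iter i=3: | res := -5 | iter j=0: | res := -3 | iter j=1: | res := 0 | result 11
compute2: tmp := 6 | (((-max(tmp, tmp)) == (a - b)) or (min(b, tmp) > abs(5))): false | tmp := -18 | acc := 0 | iter i=0: | acc := 5 | iter i=1: | acc := 5 | iter i=2: | acc := 5 | iter i=3: | acc := 5 | iter i=4: | acc := 5 | iter i=5: | acc := 5 | res := 0 | iter i=-2: | res := -5 | iter j=0: | res := -2 | iter j=1: | res := 2 | iter i=-1: | res := -3 | iter j=0: | res := 0 | iter j=1: | res := 4 | iter i=0: | res := -1 | iter j=0: | res := 2 | iter j=1: | res := 6 | iter i=1: | res := 1 | iter j=0: | res := 4 | iter j=1: | res := 8 | iter i=2: | res := 3 | iter j=0: | res := 6 | iter j=1: | res := 10 | iter i=3: | res := 5 | iter j=0: | res := 8 | iter j=1: | res := 12 | result -13
11 and -13 differ, so these are not the same function on this domain.
verdict: not equivalent; witness: a=-3, b=4


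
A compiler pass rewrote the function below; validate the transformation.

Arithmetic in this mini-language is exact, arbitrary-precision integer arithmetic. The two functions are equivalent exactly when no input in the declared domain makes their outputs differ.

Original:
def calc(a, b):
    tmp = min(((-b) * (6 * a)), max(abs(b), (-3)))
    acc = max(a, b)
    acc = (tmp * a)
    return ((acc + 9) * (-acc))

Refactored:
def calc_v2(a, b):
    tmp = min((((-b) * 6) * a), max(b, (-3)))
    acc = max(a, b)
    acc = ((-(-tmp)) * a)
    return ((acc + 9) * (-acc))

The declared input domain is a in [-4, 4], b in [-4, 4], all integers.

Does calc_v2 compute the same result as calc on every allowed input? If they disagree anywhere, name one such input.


Take a=1, b=-4.
calc: tmp := 4 | acc := 1 | acc := 4 | result -52
calc_v2: tmp := -3 | acc := 1 | acc := -3 | result 18
-52 and 18 differ, so these are not the same function on this domain.
verdict: not equivalent; witness: a=1, b=-4


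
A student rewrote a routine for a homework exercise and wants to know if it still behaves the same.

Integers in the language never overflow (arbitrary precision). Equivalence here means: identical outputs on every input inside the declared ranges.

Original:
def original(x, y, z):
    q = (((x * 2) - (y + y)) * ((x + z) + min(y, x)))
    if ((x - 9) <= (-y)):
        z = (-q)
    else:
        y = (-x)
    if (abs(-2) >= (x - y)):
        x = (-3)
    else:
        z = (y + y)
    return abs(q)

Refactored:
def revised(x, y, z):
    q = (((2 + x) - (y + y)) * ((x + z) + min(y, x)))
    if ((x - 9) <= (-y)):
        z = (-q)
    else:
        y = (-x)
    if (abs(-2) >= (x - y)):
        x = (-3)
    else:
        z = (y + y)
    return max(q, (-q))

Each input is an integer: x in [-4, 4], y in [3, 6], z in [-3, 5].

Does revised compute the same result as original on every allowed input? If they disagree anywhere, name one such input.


Not equivalent: x=-4, y=3, z=-3 separates them (154 vs 88).
original: q := 154 | ((x - 9) <= (-y)): true | z := -154 | (abs(-2) >= (x - y)): true | x := -3 | result 154
revised: q := 88 | ((x - 9) <= (-y)): true | z := -88 | (abs(-2) >= (x - y)): true | x := -3 | result 88
verdict: not equivalent; witness: x=-4, y=3, z=-3


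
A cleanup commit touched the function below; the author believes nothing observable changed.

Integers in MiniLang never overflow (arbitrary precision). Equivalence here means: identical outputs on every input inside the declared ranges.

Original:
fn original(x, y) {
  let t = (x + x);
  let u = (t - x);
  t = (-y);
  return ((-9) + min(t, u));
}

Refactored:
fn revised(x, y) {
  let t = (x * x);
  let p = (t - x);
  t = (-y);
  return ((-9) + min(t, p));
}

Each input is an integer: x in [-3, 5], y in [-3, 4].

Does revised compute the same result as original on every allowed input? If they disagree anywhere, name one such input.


Consider the input x=-3, y=-3.
original: t=-6, then u=-3, then t=3, then returns -12
revised: t=9, then p=12, then t=3, then returns -6
-12 != -6, so the rewrite changes behavior.
verdict: not equivalent; witness: x=-3, y=-3


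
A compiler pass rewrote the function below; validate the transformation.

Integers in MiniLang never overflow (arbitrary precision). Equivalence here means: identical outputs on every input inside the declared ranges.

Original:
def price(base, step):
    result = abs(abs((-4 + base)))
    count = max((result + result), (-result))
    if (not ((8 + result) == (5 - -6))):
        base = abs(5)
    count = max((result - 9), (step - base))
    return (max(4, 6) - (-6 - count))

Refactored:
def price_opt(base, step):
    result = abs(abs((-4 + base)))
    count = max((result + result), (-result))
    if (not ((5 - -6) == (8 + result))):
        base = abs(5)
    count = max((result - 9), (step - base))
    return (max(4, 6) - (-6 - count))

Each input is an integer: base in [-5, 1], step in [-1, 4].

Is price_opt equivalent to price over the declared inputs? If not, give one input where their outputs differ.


Although same computation, different form, 42/42 inputs agree.
verdict: equivalent
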